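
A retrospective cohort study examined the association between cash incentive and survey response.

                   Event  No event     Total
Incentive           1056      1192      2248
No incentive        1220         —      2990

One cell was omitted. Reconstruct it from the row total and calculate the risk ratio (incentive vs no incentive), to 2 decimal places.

1.15

The missing cell is in the unexposed row: 2990 − 1220 = 1770.
So a = 1056, b = 1192, c = 1220, d = 1770.
RR = [a/(a+b)] / [c/(c+d)] = (1056/2248) / (1220/2990) = 0.46975/0.40803 = 1.15127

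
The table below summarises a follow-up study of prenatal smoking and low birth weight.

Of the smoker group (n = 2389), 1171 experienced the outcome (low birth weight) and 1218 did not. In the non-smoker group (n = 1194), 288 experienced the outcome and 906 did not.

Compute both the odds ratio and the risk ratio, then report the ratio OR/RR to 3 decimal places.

From the description: a = 1171, b = 1218, c = 288, d = 906.
OR = (1171·906)/(1218·288) = 1060926/350784 = 3.02444
Risk in exposed = 1171/2389 = 0.49016; risk in unexposed = 288/1194 = 0.24121; RR = 2.03214
OR/RR = 3.02444 / 2.03214 = 1.48831
The outcome is not rare, so the OR lies further from 1 than the RR.

1.488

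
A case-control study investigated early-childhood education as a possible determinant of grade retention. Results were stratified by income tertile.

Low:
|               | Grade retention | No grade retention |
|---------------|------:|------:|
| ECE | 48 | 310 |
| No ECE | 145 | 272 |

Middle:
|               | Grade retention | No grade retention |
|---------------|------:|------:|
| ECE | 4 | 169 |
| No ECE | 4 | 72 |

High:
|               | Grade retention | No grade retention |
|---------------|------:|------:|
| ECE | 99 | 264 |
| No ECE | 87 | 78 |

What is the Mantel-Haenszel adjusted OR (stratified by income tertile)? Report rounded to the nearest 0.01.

OR_MH = Σ(aᵢdᵢ/nᵢ) / Σ(bᵢcᵢ/nᵢ), where nᵢ is the stratum total.
Stratum 1 (Low): n = 775; a·d/n = 48·272/775 = 16.8465; b·c/n = 310·145/775 = 58.0000
Stratum 2 (Middle): n = 249; a·d/n = 4·72/249 = 1.1566; b·c/n = 169·4/249 = 2.7149
Stratum 3 (High): n = 528; a·d/n = 99·78/528 = 14.6250; b·c/n = 264·87/528 = 43.5000
OR_MH = (16.8465 + 1.1566 + 14.6250) / (58.0000 + 2.7149 + 43.5000) = 32.6281 / 104.2149 = 0.31308

0.31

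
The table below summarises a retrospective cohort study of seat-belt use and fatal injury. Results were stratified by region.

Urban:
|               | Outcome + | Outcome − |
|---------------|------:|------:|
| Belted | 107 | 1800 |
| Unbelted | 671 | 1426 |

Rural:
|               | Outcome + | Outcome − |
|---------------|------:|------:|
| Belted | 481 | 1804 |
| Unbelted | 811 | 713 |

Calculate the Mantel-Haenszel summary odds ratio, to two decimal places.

OR_MH = Σ(aᵢdᵢ/nᵢ) / Σ(bᵢcᵢ/nᵢ), where nᵢ is the stratum total.
Stratum 1 (Urban): n = 4004; a·d/n = 107·1426/4004 = 38.1074; b·c/n = 1800·671/4004 = 301.6484
Stratum 2 (Rural): n = 3809; a·d/n = 481·713/3809 = 90.0375; b·c/n = 1804·811/3809 = 384.1019
OR_MH = (38.1074 + 90.0375) / (301.6484 + 384.1019) = 128.1449 / 685.7502 = 0.18687

0.19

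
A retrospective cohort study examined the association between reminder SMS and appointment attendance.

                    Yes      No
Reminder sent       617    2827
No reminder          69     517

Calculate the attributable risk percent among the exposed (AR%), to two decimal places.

34.28

Cells: a = 617, b = 2827, c = 69, d = 517.
Risk in exposed = 617/3444 = 0.17915; risk in unexposed = 69/586 = 0.11775.
RR = 0.17915/0.11775 = 1.52150
AR% = (RR − 1)/RR × 100 = (1.52150 − 1)/1.52150 × 100 = 34.2752%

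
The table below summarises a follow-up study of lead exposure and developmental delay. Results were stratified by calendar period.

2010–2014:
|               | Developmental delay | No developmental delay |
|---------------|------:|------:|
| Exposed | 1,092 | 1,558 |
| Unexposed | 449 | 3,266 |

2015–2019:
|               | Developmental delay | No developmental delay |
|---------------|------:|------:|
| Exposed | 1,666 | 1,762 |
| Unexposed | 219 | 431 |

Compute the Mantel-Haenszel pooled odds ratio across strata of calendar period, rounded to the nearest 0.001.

3.600

OR_MH = Σ(aᵢdᵢ/nᵢ) / Σ(bᵢcᵢ/nᵢ), where nᵢ is the stratum total.
Stratum 1 (2010–2014): n = 6365; a·d/n = 1092·3266/6365 = 560.3255; b·c/n = 1558·449/6365 = 109.9045
Stratum 2 (2015–2019): n = 4078; a·d/n = 1666·431/4078 = 176.0780; b·c/n = 1762·219/4078 = 94.6243
OR_MH = (560.3255 + 176.0780) / (109.9045 + 94.6243) = 736.4035 / 204.5288 = 3.60049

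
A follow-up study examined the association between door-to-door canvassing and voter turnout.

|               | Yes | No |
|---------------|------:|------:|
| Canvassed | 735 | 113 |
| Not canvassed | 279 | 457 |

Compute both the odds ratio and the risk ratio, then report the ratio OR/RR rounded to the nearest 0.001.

4.660

Cells: a = 735, b = 113, c = 279, d = 457.
OR = (735·457)/(113·279) = 335895/31527 = 10.65420
Risk in exposed = 735/848 = 0.86675; risk in unexposed = 279/736 = 0.37908; RR = 2.28647
OR/RR = 10.65420 / 2.28647 = 4.65968
The outcome is not rare, so the OR lies further from 1 than the RR.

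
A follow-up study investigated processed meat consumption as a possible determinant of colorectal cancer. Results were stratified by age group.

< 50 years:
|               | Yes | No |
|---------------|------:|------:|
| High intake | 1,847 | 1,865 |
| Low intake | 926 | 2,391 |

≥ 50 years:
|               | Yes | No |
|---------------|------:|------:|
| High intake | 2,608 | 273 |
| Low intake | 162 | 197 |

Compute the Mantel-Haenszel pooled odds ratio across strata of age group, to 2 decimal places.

OR_MH = Σ(aᵢdᵢ/nᵢ) / Σ(bᵢcᵢ/nᵢ), where nᵢ is the stratum total.
Stratum 1 (< 50 years): n = 7029; a·d/n = 1847·2391/7029 = 628.2796; b·c/n = 1865·926/7029 = 245.6950
Stratum 2 (≥ 50 years): n = 3240; a·d/n = 2608·197/3240 = 158.5728; b·c/n = 273·162/3240 = 13.6500
OR_MH = (628.2796 + 158.5728) / (245.6950 + 13.6500) = 786.8524 / 259.3450 = 3.03400

3.03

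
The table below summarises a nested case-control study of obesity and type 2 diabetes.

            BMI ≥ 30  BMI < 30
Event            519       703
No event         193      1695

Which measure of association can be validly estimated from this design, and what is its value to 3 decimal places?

6.484

Reading the table with exposure as columns: a = 519 (BMI ≥ 30, case), b = 193 (BMI ≥ 30, non-case), c = 703 (BMI < 30, case), d = 1695.
This is a nested case-control study: participants were sampled on outcome status, so risks in the source population cannot be estimated directly — relative risk is not valid here. The odds ratio is the appropriate measure.
OR = (a·d)/(b·c) = (519 × 1695) / (193 × 703) = 879705 / 135679 = 6.48372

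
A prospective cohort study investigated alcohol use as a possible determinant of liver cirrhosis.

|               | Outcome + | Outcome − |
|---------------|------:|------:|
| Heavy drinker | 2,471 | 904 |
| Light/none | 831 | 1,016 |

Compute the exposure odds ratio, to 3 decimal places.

Cells: a = 2471, b = 904, c = 831, d = 1016.
OR = (a·d)/(b·c) = (2471 × 1016) / (904 × 831) = 2510536 / 751224 = 3.34193
The odds of liver cirrhosis are about 3.34 times as high in the heavy drinker group.

3.342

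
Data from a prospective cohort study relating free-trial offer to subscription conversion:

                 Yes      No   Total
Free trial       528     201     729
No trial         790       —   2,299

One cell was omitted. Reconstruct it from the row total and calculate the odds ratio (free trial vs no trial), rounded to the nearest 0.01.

The missing cell is in the unexposed row: 2299 − 790 = 1509.
So a = 528, b = 201, c = 790, d = 1509.
OR = (a·d)/(b·c) = (528 × 1509) / (201 × 790) = 796752 / 158790 = 5.01765

5.02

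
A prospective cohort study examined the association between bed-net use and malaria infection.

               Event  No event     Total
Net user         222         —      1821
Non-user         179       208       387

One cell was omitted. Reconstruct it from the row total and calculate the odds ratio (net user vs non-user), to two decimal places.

0.16

The missing cell is in the exposed row: 1821 − 222 = 1599.
So a = 222, b = 1599, c = 179, d = 208.
OR = (a·d)/(b·c) = (222 × 208) / (1599 × 179) = 46176 / 286221 = 0.16133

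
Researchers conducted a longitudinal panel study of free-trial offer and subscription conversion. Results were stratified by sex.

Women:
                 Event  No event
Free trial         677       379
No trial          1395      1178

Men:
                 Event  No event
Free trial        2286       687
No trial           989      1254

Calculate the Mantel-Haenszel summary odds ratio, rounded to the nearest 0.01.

OR_MH = Σ(aᵢdᵢ/nᵢ) / Σ(bᵢcᵢ/nᵢ), where nᵢ is the stratum total.
Stratum 1 (Women): n = 3629; a·d/n = 677·1178/3629 = 219.7592; b·c/n = 379·1395/3629 = 145.6889
Stratum 2 (Men): n = 5216; a·d/n = 2286·1254/5216 = 549.5867; b·c/n = 687·989/5216 = 130.2613
OR_MH = (219.7592 + 549.5867) / (145.6889 + 130.2613) = 769.3458 / 275.9502 = 2.78799

2.79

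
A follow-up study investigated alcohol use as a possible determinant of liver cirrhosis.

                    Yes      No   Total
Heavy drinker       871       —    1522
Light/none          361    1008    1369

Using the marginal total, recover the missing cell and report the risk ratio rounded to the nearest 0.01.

2.17

The missing cell is in the exposed row: 1522 − 871 = 651.
So a = 871, b = 651, c = 361, d = 1008.
RR = [a/(a+b)] / [c/(c+d)] = (871/1522) / (361/1369) = 0.57227/0.26370 = 2.17020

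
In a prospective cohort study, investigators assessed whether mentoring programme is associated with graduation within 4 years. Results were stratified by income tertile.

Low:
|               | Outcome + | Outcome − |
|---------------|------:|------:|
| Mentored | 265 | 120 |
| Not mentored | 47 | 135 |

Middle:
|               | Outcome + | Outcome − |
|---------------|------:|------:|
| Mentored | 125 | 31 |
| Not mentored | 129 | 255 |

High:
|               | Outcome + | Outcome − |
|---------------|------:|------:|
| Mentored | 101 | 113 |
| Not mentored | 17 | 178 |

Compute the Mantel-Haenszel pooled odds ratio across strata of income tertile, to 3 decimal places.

OR_MH = Σ(aᵢdᵢ/nᵢ) / Σ(bᵢcᵢ/nᵢ), where nᵢ is the stratum total.
Stratum 1 (Low): n = 567; a·d/n = 265·135/567 = 63.0952; b·c/n = 120·47/567 = 9.9471
Stratum 2 (Middle): n = 540; a·d/n = 125·255/540 = 59.0278; b·c/n = 31·129/540 = 7.4056
Stratum 3 (High): n = 409; a·d/n = 101·178/409 = 43.9560; b·c/n = 113·17/409 = 4.6968
OR_MH = (63.0952 + 59.0278 + 43.9560) / (9.9471 + 7.4056 + 4.6968) = 166.0790 / 22.0495 = 7.53211

7.532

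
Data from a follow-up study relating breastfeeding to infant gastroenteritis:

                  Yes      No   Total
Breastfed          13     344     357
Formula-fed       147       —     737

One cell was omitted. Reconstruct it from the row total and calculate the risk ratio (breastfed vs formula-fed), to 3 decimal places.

The missing cell is in the unexposed row: 737 − 147 = 590.
So a = 13, b = 344, c = 147, d = 590.
RR = [a/(a+b)] / [c/(c+d)] = (13/357) / (147/737) = 0.03641/0.19946 = 0.18257

0.183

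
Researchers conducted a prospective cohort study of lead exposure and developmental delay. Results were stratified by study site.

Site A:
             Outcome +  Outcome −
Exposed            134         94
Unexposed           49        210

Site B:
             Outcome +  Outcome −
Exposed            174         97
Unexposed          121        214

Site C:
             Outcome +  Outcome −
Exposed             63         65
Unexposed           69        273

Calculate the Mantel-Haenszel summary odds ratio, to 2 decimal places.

OR_MH = Σ(aᵢdᵢ/nᵢ) / Σ(bᵢcᵢ/nᵢ), where nᵢ is the stratum total.
Stratum 1 (Site A): n = 487; a·d/n = 134·210/487 = 57.7823; b·c/n = 94·49/487 = 9.4579
Stratum 2 (Site B): n = 606; a·d/n = 174·214/606 = 61.4455; b·c/n = 97·121/606 = 19.3680
Stratum 3 (Site C): n = 470; a·d/n = 63·273/470 = 36.5936; b·c/n = 65·69/470 = 9.5426
OR_MH = (57.7823 + 61.4455 + 36.5936) / (9.4579 + 19.3680 + 9.5426) = 155.8215 / 38.3684 = 4.06119

4.06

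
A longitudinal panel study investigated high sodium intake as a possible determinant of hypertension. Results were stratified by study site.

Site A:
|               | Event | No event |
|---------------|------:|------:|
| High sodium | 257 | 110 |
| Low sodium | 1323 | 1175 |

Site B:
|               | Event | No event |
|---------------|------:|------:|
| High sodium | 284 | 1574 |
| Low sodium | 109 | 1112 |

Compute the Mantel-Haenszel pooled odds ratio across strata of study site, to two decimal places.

1.95

OR_MH = Σ(aᵢdᵢ/nᵢ) / Σ(bᵢcᵢ/nᵢ), where nᵢ is the stratum total.
Stratum 1 (Site A): n = 2865; a·d/n = 257·1175/2865 = 105.4014; b·c/n = 110·1323/2865 = 50.7958
Stratum 2 (Site B): n = 3079; a·d/n = 284·1112/3079 = 102.5684; b·c/n = 1574·109/3079 = 55.7213
OR_MH = (105.4014 + 102.5684) / (50.7958 + 55.7213) = 207.9698 / 106.5171 = 1.95245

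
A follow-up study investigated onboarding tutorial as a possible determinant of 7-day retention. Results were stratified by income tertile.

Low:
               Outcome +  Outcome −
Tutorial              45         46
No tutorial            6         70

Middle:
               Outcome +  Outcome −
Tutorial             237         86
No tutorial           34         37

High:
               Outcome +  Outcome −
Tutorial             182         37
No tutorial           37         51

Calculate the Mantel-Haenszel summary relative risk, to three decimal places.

2.005

RR_MH = Σ(aᵢ·n₀ᵢ/nᵢ) / Σ(cᵢ·n₁ᵢ/nᵢ), with n₁ᵢ = aᵢ+bᵢ (exposed), n₀ᵢ = cᵢ+dᵢ (unexposed), nᵢ = n₁ᵢ+n₀ᵢ.
Stratum 1 (Low): n₁ = 91, n₀ = 76, n = 167; a·n₀/n = 45·76/167 = 20.4790; c·n₁/n = 6·91/167 = 3.2695
Stratum 2 (Middle): n₁ = 323, n₀ = 71, n = 394; a·n₀/n = 237·71/394 = 42.7081; c·n₁/n = 34·323/394 = 27.8731
Stratum 3 (High): n₁ = 219, n₀ = 88, n = 307; a·n₀/n = 182·88/307 = 52.1694; c·n₁/n = 37·219/307 = 26.3941
RR_MH = (20.4790 + 42.7081 + 52.1694) / (3.2695 + 27.8731 + 26.3941) = 115.3565 / 57.5367 = 2.00492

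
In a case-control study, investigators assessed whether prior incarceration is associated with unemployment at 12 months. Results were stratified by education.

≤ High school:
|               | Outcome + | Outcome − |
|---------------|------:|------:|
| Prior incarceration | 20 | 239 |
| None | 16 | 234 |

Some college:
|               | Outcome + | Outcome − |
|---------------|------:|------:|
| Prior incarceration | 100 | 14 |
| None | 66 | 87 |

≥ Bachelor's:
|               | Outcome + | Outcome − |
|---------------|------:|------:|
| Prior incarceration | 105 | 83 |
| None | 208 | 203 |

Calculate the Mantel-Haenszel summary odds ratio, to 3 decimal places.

1.944

OR_MH = Σ(aᵢdᵢ/nᵢ) / Σ(bᵢcᵢ/nᵢ), where nᵢ is the stratum total.
Stratum 1 (≤ High school): n = 509; a·d/n = 20·234/509 = 9.1945; b·c/n = 239·16/509 = 7.5128
Stratum 2 (Some college): n = 267; a·d/n = 100·87/267 = 32.5843; b·c/n = 14·66/267 = 3.4607
Stratum 3 (≥ Bachelor's): n = 599; a·d/n = 105·203/599 = 35.5843; b·c/n = 83·208/599 = 28.8214
OR_MH = (9.1945 + 32.5843 + 35.5843) / (7.5128 + 3.4607 + 28.8214) = 77.3631 / 39.7948 = 1.94405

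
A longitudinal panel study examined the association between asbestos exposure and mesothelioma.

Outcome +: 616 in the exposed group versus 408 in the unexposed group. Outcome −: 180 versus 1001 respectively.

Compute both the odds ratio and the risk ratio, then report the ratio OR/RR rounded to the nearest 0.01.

3.14

From the description: a = 616, b = 180, c = 408, d = 1001.
OR = (616·1001)/(180·408) = 616616/73440 = 8.39619
Risk in exposed = 616/796 = 0.77387; risk in unexposed = 408/1409 = 0.28957; RR = 2.67250
OR/RR = 8.39619 / 2.67250 = 3.14169
The outcome is not rare, so the OR lies further from 1 than the RR.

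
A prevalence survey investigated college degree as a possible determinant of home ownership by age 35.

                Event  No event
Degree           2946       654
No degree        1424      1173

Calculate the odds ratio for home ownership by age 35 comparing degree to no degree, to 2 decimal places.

3.71

Cells: a = 2946, b = 654, c = 1424, d = 1173.
OR = (a·d)/(b·c) = (2946 × 1173) / (654 × 1424) = 3455658 / 931296 = 3.71059
The odds of home ownership by age 35 are about 3.71 times as high in the degree group.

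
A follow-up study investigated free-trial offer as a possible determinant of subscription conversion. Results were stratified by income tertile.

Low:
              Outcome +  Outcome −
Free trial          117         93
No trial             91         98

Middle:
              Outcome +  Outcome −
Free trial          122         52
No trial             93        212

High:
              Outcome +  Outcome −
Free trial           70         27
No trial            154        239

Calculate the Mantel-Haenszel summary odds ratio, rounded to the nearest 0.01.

OR_MH = Σ(aᵢdᵢ/nᵢ) / Σ(bᵢcᵢ/nᵢ), where nᵢ is the stratum total.
Stratum 1 (Low): n = 399; a·d/n = 117·98/399 = 28.7368; b·c/n = 93·91/399 = 21.2105
Stratum 2 (Middle): n = 479; a·d/n = 122·212/479 = 53.9958; b·c/n = 52·93/479 = 10.0960
Stratum 3 (High): n = 490; a·d/n = 70·239/490 = 34.1429; b·c/n = 27·154/490 = 8.4857
OR_MH = (28.7368 + 53.9958 + 34.1429) / (21.2105 + 10.0960 + 8.4857) = 116.8755 / 39.7923 = 2.93714

2.94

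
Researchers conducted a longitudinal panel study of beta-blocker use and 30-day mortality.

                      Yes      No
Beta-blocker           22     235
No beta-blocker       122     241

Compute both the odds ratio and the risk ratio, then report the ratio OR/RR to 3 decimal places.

Cells: a = 22, b = 235, c = 122, d = 241.
OR = (22·241)/(235·122) = 5302/28670 = 0.18493
Risk in exposed = 22/257 = 0.08560; risk in unexposed = 122/363 = 0.33609; RR = 0.25470
OR/RR = 0.18493 / 0.25470 = 0.72607
The outcome is not rare, so the OR lies further from 1 than the RR.

0.726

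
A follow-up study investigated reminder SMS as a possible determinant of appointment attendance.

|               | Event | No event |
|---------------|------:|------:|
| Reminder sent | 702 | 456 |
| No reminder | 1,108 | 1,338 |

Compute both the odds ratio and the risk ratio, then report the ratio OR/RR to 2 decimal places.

Cells: a = 702, b = 456, c = 1108, d = 1338.
OR = (702·1338)/(456·1108) = 939276/505248 = 1.85904
Risk in exposed = 702/1158 = 0.60622; risk in unexposed = 1108/2446 = 0.45298; RR = 1.33827
OR/RR = 1.85904 / 1.33827 = 1.38913
The outcome is not rare, so the OR lies further from 1 than the RR.

1.39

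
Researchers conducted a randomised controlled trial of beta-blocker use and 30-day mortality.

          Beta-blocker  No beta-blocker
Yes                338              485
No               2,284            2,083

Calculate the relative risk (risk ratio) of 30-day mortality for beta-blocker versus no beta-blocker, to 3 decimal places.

Reading the table with exposure as columns: a = 338 (Beta-blocker, case), b = 2284 (Beta-blocker, non-case), c = 485 (No beta-blocker, case), d = 2083.
Risk in exposed = 338/2622 = 0.12891; risk in unexposed = 485/2568 = 0.18886.
RR = 0.12891 / 0.18886 = 0.68255
The risk is 32% lower among the exposed than among the unexposed.

0.683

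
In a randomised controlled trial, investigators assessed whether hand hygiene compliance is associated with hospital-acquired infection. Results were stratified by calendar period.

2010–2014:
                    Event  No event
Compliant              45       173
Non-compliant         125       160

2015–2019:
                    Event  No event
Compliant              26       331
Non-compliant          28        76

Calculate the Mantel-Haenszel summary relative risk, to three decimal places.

0.413

RR_MH = Σ(aᵢ·n₀ᵢ/nᵢ) / Σ(cᵢ·n₁ᵢ/nᵢ), with n₁ᵢ = aᵢ+bᵢ (exposed), n₀ᵢ = cᵢ+dᵢ (unexposed), nᵢ = n₁ᵢ+n₀ᵢ.
Stratum 1 (2010–2014): n₁ = 218, n₀ = 285, n = 503; a·n₀/n = 45·285/503 = 25.4970; c·n₁/n = 125·218/503 = 54.1750
Stratum 2 (2015–2019): n₁ = 357, n₀ = 104, n = 461; a·n₀/n = 26·104/461 = 5.8655; c·n₁/n = 28·357/461 = 21.6833
RR_MH = (25.4970 + 5.8655) / (54.1750 + 21.6833) = 31.3625 / 75.8582 = 0.41344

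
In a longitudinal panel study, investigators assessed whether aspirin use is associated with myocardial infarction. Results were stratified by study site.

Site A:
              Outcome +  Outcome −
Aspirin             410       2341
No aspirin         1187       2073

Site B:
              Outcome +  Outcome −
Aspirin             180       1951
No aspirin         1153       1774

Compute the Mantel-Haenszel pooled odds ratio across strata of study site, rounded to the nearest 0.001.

OR_MH = Σ(aᵢdᵢ/nᵢ) / Σ(bᵢcᵢ/nᵢ), where nᵢ is the stratum total.
Stratum 1 (Site A): n = 6011; a·d/n = 410·2073/6011 = 141.3958; b·c/n = 2341·1187/6011 = 462.2803
Stratum 2 (Site B): n = 5058; a·d/n = 180·1774/5058 = 63.1317; b·c/n = 1951·1153/5058 = 444.7416
OR_MH = (141.3958 + 63.1317) / (462.2803 + 444.7416) = 204.5274 / 907.0219 = 0.22549

0.225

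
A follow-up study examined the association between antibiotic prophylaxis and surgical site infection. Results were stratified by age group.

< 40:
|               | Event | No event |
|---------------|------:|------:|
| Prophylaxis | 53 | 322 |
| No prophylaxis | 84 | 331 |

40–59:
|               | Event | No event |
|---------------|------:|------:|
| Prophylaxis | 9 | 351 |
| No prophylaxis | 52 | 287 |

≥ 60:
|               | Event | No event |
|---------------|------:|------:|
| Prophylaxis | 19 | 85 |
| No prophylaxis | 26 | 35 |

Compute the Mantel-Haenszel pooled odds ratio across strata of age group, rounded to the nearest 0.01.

OR_MH = Σ(aᵢdᵢ/nᵢ) / Σ(bᵢcᵢ/nᵢ), where nᵢ is the stratum total.
Stratum 1 (< 40): n = 790; a·d/n = 53·331/790 = 22.2063; b·c/n = 322·84/790 = 34.2380
Stratum 2 (40–59): n = 699; a·d/n = 9·287/699 = 3.6953; b·c/n = 351·52/699 = 26.1116
Stratum 3 (≥ 60): n = 165; a·d/n = 19·35/165 = 4.0303; b·c/n = 85·26/165 = 13.3939
OR_MH = (22.2063 + 3.6953 + 4.0303) / (34.2380 + 26.1116 + 13.3939) = 29.9319 / 73.7435 = 0.40589

0.41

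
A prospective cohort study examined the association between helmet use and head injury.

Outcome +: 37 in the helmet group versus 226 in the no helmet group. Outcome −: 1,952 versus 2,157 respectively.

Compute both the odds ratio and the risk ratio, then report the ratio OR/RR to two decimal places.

From the description: a = 37, b = 1952, c = 226, d = 2157.
OR = (37·2157)/(1952·226) = 79809/441152 = 0.18091
Risk in exposed = 37/1989 = 0.01860; risk in unexposed = 226/2383 = 0.09484; RR = 0.19615
OR/RR = 0.18091 / 0.19615 = 0.92232
The outcome is rare in both groups, so OR ≈ RR (ratio near 1).

0.92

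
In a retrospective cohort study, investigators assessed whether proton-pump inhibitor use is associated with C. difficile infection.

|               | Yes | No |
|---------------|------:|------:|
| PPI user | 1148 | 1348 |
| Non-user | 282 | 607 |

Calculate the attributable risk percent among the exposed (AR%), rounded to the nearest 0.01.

Cells: a = 1148, b = 1348, c = 282, d = 607.
Risk in exposed = 1148/2496 = 0.45994; risk in unexposed = 282/889 = 0.31721.
RR = 0.45994/0.31721 = 1.44994
AR% = (RR − 1)/RR × 100 = (1.44994 − 1)/1.44994 × 100 = 31.0316%

31.03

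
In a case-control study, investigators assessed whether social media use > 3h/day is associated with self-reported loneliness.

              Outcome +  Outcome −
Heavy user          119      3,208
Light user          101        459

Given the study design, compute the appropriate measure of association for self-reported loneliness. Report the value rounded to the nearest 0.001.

0.169

Cells: a = 119, b = 3208, c = 101, d = 459.
This is a case-control study: participants were sampled on outcome status, so risks in the source population cannot be estimated directly — relative risk is not valid here. The odds ratio is the appropriate measure.
OR = (a·d)/(b·c) = (119 × 459) / (3208 × 101) = 54621 / 324008 = 0.16858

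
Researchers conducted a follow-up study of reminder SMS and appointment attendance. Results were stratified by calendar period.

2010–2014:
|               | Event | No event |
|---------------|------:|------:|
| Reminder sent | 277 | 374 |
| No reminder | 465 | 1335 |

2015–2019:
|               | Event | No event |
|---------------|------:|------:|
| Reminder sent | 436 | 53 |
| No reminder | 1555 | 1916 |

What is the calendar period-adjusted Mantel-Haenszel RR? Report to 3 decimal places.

RR_MH = Σ(aᵢ·n₀ᵢ/nᵢ) / Σ(cᵢ·n₁ᵢ/nᵢ), with n₁ᵢ = aᵢ+bᵢ (exposed), n₀ᵢ = cᵢ+dᵢ (unexposed), nᵢ = n₁ᵢ+n₀ᵢ.
Stratum 1 (2010–2014): n₁ = 651, n₀ = 1800, n = 2451; a·n₀/n = 277·1800/2451 = 203.4272; c·n₁/n = 465·651/2451 = 123.5067
Stratum 2 (2015–2019): n₁ = 489, n₀ = 3471, n = 3960; a·n₀/n = 436·3471/3960 = 382.1606; c·n₁/n = 1555·489/3960 = 192.0189
RR_MH = (203.4272 + 382.1606) / (123.5067 + 192.0189) = 585.5878 / 315.5257 = 1.85591

1.856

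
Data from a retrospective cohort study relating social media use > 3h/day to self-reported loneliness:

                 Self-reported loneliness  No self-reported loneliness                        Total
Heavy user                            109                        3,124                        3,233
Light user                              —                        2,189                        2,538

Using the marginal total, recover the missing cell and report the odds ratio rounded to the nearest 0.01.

The missing cell is in the unexposed row: 2538 − 2189 = 349.
So a = 109, b = 3124, c = 349, d = 2189.
OR = (a·d)/(b·c) = (109 × 2189) / (3124 × 349) = 238601 / 1090276 = 0.21884

0.22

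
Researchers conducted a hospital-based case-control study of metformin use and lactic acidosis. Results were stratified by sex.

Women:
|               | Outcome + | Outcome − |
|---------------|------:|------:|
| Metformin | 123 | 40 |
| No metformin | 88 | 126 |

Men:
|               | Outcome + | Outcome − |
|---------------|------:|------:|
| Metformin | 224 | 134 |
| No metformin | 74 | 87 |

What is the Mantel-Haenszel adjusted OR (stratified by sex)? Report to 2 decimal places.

OR_MH = Σ(aᵢdᵢ/nᵢ) / Σ(bᵢcᵢ/nᵢ), where nᵢ is the stratum total.
Stratum 1 (Women): n = 377; a·d/n = 123·126/377 = 41.1088; b·c/n = 40·88/377 = 9.3369
Stratum 2 (Men): n = 519; a·d/n = 224·87/519 = 37.5491; b·c/n = 134·74/519 = 19.1060
OR_MH = (41.1088 + 37.5491) / (9.3369 + 19.1060) = 78.6579 / 28.4428 = 2.76547

2.77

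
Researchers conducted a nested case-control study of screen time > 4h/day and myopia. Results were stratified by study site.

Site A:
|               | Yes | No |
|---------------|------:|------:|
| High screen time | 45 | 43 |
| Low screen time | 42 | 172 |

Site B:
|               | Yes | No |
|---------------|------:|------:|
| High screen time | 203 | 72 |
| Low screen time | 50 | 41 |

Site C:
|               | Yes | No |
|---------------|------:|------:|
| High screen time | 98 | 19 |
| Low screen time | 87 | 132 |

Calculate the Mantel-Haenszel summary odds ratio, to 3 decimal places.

4.189

OR_MH = Σ(aᵢdᵢ/nᵢ) / Σ(bᵢcᵢ/nᵢ), where nᵢ is the stratum total.
Stratum 1 (Site A): n = 302; a·d/n = 45·172/302 = 25.6291; b·c/n = 43·42/302 = 5.9801
Stratum 2 (Site B): n = 366; a·d/n = 203·41/366 = 22.7404; b·c/n = 72·50/366 = 9.8361
Stratum 3 (Site C): n = 336; a·d/n = 98·132/336 = 38.5000; b·c/n = 19·87/336 = 4.9196
OR_MH = (25.6291 + 22.7404 + 38.5000) / (5.9801 + 9.8361 + 4.9196) = 86.8696 / 20.7358 = 4.18934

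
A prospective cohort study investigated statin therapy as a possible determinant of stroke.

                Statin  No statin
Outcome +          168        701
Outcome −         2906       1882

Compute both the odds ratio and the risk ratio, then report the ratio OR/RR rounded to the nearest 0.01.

0.77

Reading the table with exposure as columns: a = 168 (Statin, case), b = 2906 (Statin, non-case), c = 701 (No statin, case), d = 1882.
OR = (168·1882)/(2906·701) = 316176/2037106 = 0.15521
Risk in exposed = 168/3074 = 0.05465; risk in unexposed = 701/2583 = 0.27139; RR = 0.20138
OR/RR = 0.15521 / 0.20138 = 0.77073
The outcome is not rare, so the OR lies further from 1 than the RR.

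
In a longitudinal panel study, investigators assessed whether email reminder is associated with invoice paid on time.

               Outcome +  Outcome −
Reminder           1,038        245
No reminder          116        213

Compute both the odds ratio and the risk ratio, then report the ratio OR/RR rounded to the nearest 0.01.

Cells: a = 1038, b = 245, c = 116, d = 213.
OR = (1038·213)/(245·116) = 221094/28420 = 7.77952
Risk in exposed = 1038/1283 = 0.80904; risk in unexposed = 116/329 = 0.35258; RR = 2.29461
OR/RR = 7.77952 / 2.29461 = 3.39035
The outcome is not rare, so the OR lies further from 1 than the RR.

3.39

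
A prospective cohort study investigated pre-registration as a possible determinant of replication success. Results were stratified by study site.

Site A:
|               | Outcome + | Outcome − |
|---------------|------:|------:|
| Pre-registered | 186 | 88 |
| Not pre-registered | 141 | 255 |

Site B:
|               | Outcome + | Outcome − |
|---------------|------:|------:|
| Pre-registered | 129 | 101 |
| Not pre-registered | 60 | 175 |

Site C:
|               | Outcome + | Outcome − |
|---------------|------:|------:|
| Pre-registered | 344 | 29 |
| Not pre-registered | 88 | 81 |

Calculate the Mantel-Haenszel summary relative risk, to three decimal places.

1.909

RR_MH = Σ(aᵢ·n₀ᵢ/nᵢ) / Σ(cᵢ·n₁ᵢ/nᵢ), with n₁ᵢ = aᵢ+bᵢ (exposed), n₀ᵢ = cᵢ+dᵢ (unexposed), nᵢ = n₁ᵢ+n₀ᵢ.
Stratum 1 (Site A): n₁ = 274, n₀ = 396, n = 670; a·n₀/n = 186·396/670 = 109.9343; c·n₁/n = 141·274/670 = 57.6627
Stratum 2 (Site B): n₁ = 230, n₀ = 235, n = 465; a·n₀/n = 129·235/465 = 65.1935; c·n₁/n = 60·230/465 = 29.6774
Stratum 3 (Site C): n₁ = 373, n₀ = 169, n = 542; a·n₀/n = 344·169/542 = 107.2620; c·n₁/n = 88·373/542 = 60.5609
RR_MH = (109.9343 + 65.1935 + 107.2620) / (57.6627 + 29.6774 + 60.5609) = 282.3899 / 147.9010 = 1.90932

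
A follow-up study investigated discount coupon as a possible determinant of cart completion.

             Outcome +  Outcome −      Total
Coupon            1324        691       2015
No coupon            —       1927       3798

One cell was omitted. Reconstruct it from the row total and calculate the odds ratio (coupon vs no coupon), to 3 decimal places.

1.973

The missing cell is in the unexposed row: 3798 − 1927 = 1871.
So a = 1324, b = 691, c = 1871, d = 1927.
OR = (a·d)/(b·c) = (1324 × 1927) / (691 × 1871) = 2551348 / 1292861 = 1.97341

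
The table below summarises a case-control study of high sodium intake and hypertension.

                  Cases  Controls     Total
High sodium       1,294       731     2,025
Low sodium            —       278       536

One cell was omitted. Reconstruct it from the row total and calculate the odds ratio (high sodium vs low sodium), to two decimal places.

The missing cell is in the unexposed row: 536 − 278 = 258.
So a = 1294, b = 731, c = 258, d = 278.
OR = (a·d)/(b·c) = (1294 × 278) / (731 × 258) = 359732 / 188598 = 1.90740

1.91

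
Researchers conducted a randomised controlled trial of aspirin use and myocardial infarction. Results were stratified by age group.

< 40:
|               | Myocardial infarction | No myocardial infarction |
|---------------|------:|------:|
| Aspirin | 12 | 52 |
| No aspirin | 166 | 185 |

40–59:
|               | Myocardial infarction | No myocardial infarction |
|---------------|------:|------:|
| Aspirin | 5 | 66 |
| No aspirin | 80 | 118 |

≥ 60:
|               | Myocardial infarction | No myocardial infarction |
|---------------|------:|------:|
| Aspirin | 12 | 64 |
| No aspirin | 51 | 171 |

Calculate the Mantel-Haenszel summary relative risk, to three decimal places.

0.381

RR_MH = Σ(aᵢ·n₀ᵢ/nᵢ) / Σ(cᵢ·n₁ᵢ/nᵢ), with n₁ᵢ = aᵢ+bᵢ (exposed), n₀ᵢ = cᵢ+dᵢ (unexposed), nᵢ = n₁ᵢ+n₀ᵢ.
Stratum 1 (< 40): n₁ = 64, n₀ = 351, n = 415; a·n₀/n = 12·351/415 = 10.1494; c·n₁/n = 166·64/415 = 25.6000
Stratum 2 (40–59): n₁ = 71, n₀ = 198, n = 269; a·n₀/n = 5·198/269 = 3.6803; c·n₁/n = 80·71/269 = 21.1152
Stratum 3 (≥ 60): n₁ = 76, n₀ = 222, n = 298; a·n₀/n = 12·222/298 = 8.9396; c·n₁/n = 51·76/298 = 13.0067
RR_MH = (10.1494 + 3.6803 + 8.9396) / (25.6000 + 21.1152 + 13.0067) = 22.7693 / 59.7220 = 0.38125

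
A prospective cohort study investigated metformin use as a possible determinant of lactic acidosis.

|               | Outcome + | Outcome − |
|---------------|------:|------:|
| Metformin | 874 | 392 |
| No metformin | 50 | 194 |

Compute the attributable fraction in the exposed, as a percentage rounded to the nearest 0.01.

70.32

Cells: a = 874, b = 392, c = 50, d = 194.
Risk in exposed = 874/1266 = 0.69036; risk in unexposed = 50/244 = 0.20492.
RR = 0.69036/0.20492 = 3.36897
AR% = (RR − 1)/RR × 100 = (3.36897 − 1)/3.36897 × 100 = 70.3174%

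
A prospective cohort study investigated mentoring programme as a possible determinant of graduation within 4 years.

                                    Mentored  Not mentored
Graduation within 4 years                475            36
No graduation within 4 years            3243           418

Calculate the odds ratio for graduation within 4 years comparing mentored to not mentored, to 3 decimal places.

1.701

Reading the table with exposure as columns: a = 475 (Mentored, case), b = 3243 (Mentored, non-case), c = 36 (Not mentored, case), d = 418.
OR = (a·d)/(b·c) = (475 × 418) / (3243 × 36) = 198550 / 116748 = 1.70067
The odds of graduation within 4 years are about 1.70 times as high in the mentored group.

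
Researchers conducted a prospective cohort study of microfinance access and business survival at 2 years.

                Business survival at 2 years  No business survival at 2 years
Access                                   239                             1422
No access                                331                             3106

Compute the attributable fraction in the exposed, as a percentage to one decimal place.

Cells: a = 239, b = 1422, c = 331, d = 3106.
Risk in exposed = 239/1661 = 0.14389; risk in unexposed = 331/3437 = 0.09630.
RR = 0.14389/0.09630 = 1.49410
AR% = (RR − 1)/RR × 100 = (1.49410 − 1)/1.49410 × 100 = 33.0701%

33.1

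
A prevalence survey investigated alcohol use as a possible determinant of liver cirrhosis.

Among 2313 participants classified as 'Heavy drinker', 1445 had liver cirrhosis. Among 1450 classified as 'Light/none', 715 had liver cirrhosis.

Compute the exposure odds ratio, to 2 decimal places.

From the description: a = 1445, b = 868, c = 715, d = 735.
OR = (a·d)/(b·c) = (1445 × 735) / (868 × 715) = 1062075 / 620620 = 1.71131
The odds of liver cirrhosis are about 1.71 times as high in the heavy drinker group.

1.71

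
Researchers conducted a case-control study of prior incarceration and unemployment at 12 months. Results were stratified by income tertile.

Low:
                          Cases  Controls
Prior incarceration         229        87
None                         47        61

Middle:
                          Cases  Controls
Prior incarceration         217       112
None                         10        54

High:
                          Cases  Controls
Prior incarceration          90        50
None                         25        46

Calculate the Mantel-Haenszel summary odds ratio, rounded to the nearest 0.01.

4.47

OR_MH = Σ(aᵢdᵢ/nᵢ) / Σ(bᵢcᵢ/nᵢ), where nᵢ is the stratum total.
Stratum 1 (Low): n = 424; a·d/n = 229·61/424 = 32.9458; b·c/n = 87·47/424 = 9.6439
Stratum 2 (Middle): n = 393; a·d/n = 217·54/393 = 29.8168; b·c/n = 112·10/393 = 2.8499
Stratum 3 (High): n = 211; a·d/n = 90·46/211 = 19.6209; b·c/n = 50·25/211 = 5.9242
OR_MH = (32.9458 + 29.8168 + 19.6209) / (9.6439 + 2.8499 + 5.9242) = 82.3834 / 18.4179 = 4.47300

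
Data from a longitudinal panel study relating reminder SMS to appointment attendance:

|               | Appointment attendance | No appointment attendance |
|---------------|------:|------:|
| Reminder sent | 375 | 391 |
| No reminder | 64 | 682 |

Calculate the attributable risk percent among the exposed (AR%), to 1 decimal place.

82.5

Cells: a = 375, b = 391, c = 64, d = 682.
Risk in exposed = 375/766 = 0.48956; risk in unexposed = 64/746 = 0.08579.
RR = 0.48956/0.08579 = 5.70639
AR% = (RR − 1)/RR × 100 = (5.70639 − 1)/5.70639 × 100 = 82.4758%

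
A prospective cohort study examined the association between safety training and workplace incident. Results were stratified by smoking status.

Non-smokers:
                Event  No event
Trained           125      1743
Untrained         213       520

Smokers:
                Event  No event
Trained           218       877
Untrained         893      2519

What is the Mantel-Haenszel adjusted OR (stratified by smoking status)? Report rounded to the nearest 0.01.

0.46

OR_MH = Σ(aᵢdᵢ/nᵢ) / Σ(bᵢcᵢ/nᵢ), where nᵢ is the stratum total.
Stratum 1 (Non-smokers): n = 2601; a·d/n = 125·520/2601 = 24.9904; b·c/n = 1743·213/2601 = 142.7370
Stratum 2 (Smokers): n = 4507; a·d/n = 218·2519/4507 = 121.8420; b·c/n = 877·893/4507 = 173.7655
OR_MH = (24.9904 + 121.8420) / (142.7370 + 173.7655) = 146.8324 / 316.5025 = 0.46392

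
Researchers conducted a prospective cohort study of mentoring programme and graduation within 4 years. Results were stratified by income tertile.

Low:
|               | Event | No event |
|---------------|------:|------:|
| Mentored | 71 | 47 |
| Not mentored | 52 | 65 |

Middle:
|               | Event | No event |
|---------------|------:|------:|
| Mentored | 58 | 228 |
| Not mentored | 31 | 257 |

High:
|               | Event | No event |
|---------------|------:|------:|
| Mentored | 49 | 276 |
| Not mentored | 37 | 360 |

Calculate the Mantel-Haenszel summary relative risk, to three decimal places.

1.570

RR_MH = Σ(aᵢ·n₀ᵢ/nᵢ) / Σ(cᵢ·n₁ᵢ/nᵢ), with n₁ᵢ = aᵢ+bᵢ (exposed), n₀ᵢ = cᵢ+dᵢ (unexposed), nᵢ = n₁ᵢ+n₀ᵢ.
Stratum 1 (Low): n₁ = 118, n₀ = 117, n = 235; a·n₀/n = 71·117/235 = 35.3489; c·n₁/n = 52·118/235 = 26.1106
Stratum 2 (Middle): n₁ = 286, n₀ = 288, n = 574; a·n₀/n = 58·288/574 = 29.1010; c·n₁/n = 31·286/574 = 15.4460
Stratum 3 (High): n₁ = 325, n₀ = 397, n = 722; a·n₀/n = 49·397/722 = 26.9432; c·n₁/n = 37·325/722 = 16.6551
RR_MH = (35.3489 + 29.1010 + 26.9432) / (26.1106 + 15.4460 + 16.6551) = 91.3932 / 58.2118 = 1.57001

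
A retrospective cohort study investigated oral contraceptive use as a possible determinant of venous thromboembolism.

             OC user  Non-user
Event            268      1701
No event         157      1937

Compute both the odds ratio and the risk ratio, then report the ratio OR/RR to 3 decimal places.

Reading the table with exposure as columns: a = 268 (OC user, case), b = 157 (OC user, non-case), c = 1701 (Non-user, case), d = 1937.
OR = (268·1937)/(157·1701) = 519116/267057 = 1.94384
Risk in exposed = 268/425 = 0.63059; risk in unexposed = 1701/3638 = 0.46756; RR = 1.34867
OR/RR = 1.94384 / 1.34867 = 1.44131
The outcome is not rare, so the OR lies further from 1 than the RR.

1.441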